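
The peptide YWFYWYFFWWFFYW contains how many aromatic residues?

14

The aromatic amino acids are Phe (F, benzyl), Trp (W, indole), and Tyr (Y, phenol).
Matching residues: Y1, W2, F3, Y4, W5, Y6, F7, F8, W9, W10, F11, F12, Y13, W14.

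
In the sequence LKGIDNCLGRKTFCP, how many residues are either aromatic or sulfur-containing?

Aromatic: F, W, Y. Sulfur-containing: C, M.
Aromatic residues here: F13 (1).
Sulfur-containing residues here: C7, C14 (2).
The two groups share no amino acid, so total = 1 + 2 = 3.

3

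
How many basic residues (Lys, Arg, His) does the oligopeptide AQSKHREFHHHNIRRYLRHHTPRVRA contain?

13

Matching residues: K4, H5, R6, H9, H10, H11, R14, R15, R18, H19, H20, R23, R25.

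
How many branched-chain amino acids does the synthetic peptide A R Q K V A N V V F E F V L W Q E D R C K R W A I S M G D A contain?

6

Valine (V), leucine (L), and isoleucine (I) are the branched-chain amino acids.
Matching residues: V5, V8, V9, V13, L14, I25.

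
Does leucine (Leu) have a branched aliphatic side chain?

V, L, and I make up the branched-chain aliphatic group.
Leucine is in this group.

Yes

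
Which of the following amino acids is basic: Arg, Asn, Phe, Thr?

K, R, and H are the three residues with basic side chains (ε-amine, guanidinium, and imidazole respectively).
Of the listed options, only Arg belongs to this group.

Arg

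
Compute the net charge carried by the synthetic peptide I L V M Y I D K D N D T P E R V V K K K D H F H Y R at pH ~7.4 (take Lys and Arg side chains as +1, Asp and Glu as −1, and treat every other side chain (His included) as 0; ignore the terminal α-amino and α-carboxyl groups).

Positive (K, R): K8, R15, K18, K19, K20, R26 → +6.
Negative (D, E): D7, D9, D11, E14, D21 → −5.
Net charge = (+6) + (−5) = +1.

+1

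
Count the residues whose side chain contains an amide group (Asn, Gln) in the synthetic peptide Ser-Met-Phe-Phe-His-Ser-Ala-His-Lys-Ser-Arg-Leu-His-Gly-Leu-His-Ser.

0

None of the 17 residues belong to this group.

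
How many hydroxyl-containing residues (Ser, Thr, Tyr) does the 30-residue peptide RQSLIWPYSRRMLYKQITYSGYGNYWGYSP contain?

Matching residues: S3, Y8, S9, Y14, T18, Y19, S20, Y22, Y25, Y28, S29.

11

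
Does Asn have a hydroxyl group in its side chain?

The –OH-bearing residues are Ser, Thr (aliphatic alcohols), and Tyr (phenol).
Asparagine is not in this group.

No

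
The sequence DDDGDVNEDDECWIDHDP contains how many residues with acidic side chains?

10

The acidic residues are Asp (D) and Glu (E), whose side chains end in a carboxylate group.
Matching residues: D1, D2, D3, D5, E8, D9, D10, E11, D15, D17.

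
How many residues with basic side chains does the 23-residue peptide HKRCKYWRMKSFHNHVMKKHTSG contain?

11

Lysine (K), arginine (R), and histidine (H) have basic, nitrogen-containing side chains.
Matching residues: H1, K2, R3, K5, R8, K10, H13, H15, K18, K19, H20.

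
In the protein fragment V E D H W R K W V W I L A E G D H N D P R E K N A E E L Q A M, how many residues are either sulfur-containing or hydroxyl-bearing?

1

Sulfur-containing: C, M. Hydroxyl-bearing: S, T, Y.
Sulfur-containing residues here: M31 (1).
Hydroxyl-bearing residues here: none (0).
The two groups share no amino acid, so total = 1 + 0 = 1.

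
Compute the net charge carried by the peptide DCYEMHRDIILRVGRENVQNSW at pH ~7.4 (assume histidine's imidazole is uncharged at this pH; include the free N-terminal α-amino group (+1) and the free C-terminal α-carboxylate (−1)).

-1

Near pH 7.4, K and R contribute +1 each, D and E contribute −1 each, and every other side chain (His included, as stated) is uncharged.
Positive (K, R): R7, R12, R15 → +3.
Negative (D, E): D1, E4, D8, E16 → −4.
The N-terminus (+1) and C-terminus (−1) cancel.
Net charge = (+3) + (−4) = −1.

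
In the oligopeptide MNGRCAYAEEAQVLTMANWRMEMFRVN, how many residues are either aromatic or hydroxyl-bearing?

4

Aromatic: F, W, Y. Hydroxyl-bearing: S, T, Y.
Aromatic residues here: Y7, W19, F24 (3).
Hydroxyl-bearing residues here: Y7, T15 (2).
Y is in both groups, so the 1 Y residue must not be double-counted.
Total = 3 + 2 − 1 = 4.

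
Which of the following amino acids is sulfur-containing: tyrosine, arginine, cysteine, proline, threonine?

cysteine

The sulfur-bearing residues are cysteine (–SH) and methionine (–S–CH₃).
Of the listed options, only cysteine belongs to this group.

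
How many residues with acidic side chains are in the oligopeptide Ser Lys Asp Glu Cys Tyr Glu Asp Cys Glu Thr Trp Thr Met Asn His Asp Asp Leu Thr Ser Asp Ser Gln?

8

Only D (aspartate) and E (glutamate) carry a side-chain carboxylic acid.
Matching residues: Asp3, Glu4, Glu7, Asp8, Glu10, Asp17, Asp18, Asp22.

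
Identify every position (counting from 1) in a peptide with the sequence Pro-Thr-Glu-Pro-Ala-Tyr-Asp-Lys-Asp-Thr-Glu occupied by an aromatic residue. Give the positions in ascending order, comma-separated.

6

Phenylalanine (F), tryptophan (W), and tyrosine (Y) have aromatic ring side chains.
Matching residues: Tyr6.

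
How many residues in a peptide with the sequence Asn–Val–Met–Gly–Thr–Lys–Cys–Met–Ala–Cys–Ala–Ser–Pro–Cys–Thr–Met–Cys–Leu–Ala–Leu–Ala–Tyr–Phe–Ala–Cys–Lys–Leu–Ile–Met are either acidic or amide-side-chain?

1

Acidic: D, E. Amide-side-chain: N, Q.
Acidic residues here: none (0).
Amide-side-chain residues here: Asn1 (1).
The two groups share no amino acid, so total = 0 + 1 = 1.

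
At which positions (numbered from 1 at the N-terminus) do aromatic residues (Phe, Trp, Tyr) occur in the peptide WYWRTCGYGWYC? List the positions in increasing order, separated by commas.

Matching residues: W1, Y2, W3, Y8, W10, Y11.

1, 2, 3, 8, 10, 11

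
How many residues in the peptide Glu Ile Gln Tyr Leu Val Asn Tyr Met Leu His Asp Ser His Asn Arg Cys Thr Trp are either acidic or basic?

5

Acidic: D, E. Basic: H, K, R.
Acidic residues here: Glu1, Asp12 (2).
Basic residues here: His11, His14, Arg16 (3).
The two groups share no amino acid, so total = 2 + 3 = 5.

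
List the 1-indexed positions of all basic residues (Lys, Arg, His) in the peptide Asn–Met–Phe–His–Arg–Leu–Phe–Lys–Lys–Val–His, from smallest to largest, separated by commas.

4, 5, 8, 9, 11

Matching residues: His4, Arg5, Lys8, Lys9, His11.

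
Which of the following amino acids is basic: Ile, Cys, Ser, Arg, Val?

Arg

Lysine (K), arginine (R), and histidine (H) have basic, nitrogen-containing side chains.
Of the listed options, only Arg belongs to this group.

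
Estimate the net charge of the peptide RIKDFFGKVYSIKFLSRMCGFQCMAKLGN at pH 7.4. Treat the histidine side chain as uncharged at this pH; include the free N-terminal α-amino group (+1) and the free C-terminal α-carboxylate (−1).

+5

Near pH 7.4, K and R contribute +1 each, D and E contribute −1 each, and every other side chain (His included, as stated) is uncharged.
Positive (K, R): R1, K3, K8, K13, R17, K26 → +6.
Negative (D, E): D4 → −1.
The N-terminus (+1) and C-terminus (−1) cancel.
Net charge = (+6) + (−1) = +5.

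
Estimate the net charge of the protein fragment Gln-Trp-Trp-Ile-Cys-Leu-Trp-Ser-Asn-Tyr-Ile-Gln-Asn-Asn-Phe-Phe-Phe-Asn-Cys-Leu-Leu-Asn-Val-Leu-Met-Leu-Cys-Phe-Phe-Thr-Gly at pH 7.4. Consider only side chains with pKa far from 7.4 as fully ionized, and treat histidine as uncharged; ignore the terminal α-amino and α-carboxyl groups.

0

Near pH 7.4, K and R contribute +1 each, D and E contribute −1 each, and every other side chain (His included, as stated) is uncharged.
Positive (K, R): none → +0.
Negative (D, E): none → −0.
Net charge = (+0) + (−0) = 0.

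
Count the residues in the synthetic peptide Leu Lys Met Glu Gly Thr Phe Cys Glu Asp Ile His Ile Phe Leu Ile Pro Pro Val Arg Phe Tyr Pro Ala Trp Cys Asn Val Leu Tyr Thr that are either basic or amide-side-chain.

Basic: H, K, R. Amide-side-chain: N, Q.
Basic residues here: Lys2, His12, Arg20 (3).
Amide-side-chain residues here: Asn27 (1).
The two groups share no amino acid, so total = 3 + 1 = 4.

4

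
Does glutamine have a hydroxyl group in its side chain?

The –OH-bearing residues are Ser, Thr (aliphatic alcohols), and Tyr (phenol).
Glutamine is not in this group.

No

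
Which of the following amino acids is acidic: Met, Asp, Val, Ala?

Asp

Aspartate (D) and glutamate (E) have carboxylic-acid side chains and are the acidic amino acids.
Of the listed options, only Asp belongs to this group.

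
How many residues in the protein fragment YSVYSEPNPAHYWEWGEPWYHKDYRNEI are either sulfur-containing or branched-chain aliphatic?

2

Sulfur-containing: C, M. Branched-chain aliphatic: I, L, V.
Sulfur-containing residues here: none (0).
Branched-chain aliphatic residues here: V3, I28 (2).
The two groups share no amino acid, so total = 0 + 2 = 2.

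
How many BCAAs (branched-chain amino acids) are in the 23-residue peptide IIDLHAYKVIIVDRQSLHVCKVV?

V, L, and I make up the branched-chain aliphatic group.
Matching residues: I1, I2, L4, V9, I10, I11, V12, L17, V19, V22, V23.

11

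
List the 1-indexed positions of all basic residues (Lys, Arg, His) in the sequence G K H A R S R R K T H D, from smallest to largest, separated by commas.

2, 3, 5, 7, 8, 9, 11

Matching residues: K2, H3, R5, R7, R8, K9, H11.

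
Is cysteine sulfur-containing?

The sulfur-bearing residues are cysteine (–SH) and methionine (–S–CH₃).
Cysteine is in this group.

Yes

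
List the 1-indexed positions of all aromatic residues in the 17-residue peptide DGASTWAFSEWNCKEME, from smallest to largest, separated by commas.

6, 8, 11

The aromatic amino acids are Phe (F, benzyl), Trp (W, indole), and Tyr (Y, phenol).
Matching residues: W6, F8, W11.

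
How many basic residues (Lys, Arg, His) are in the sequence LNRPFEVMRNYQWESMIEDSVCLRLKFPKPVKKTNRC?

Matching residues: R3, R9, R24, K26, K29, K32, K33, R36.

8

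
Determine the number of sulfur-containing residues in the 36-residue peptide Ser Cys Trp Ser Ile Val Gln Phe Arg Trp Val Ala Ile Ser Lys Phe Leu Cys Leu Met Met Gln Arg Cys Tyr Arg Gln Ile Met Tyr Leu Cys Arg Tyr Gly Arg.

The sulfur-bearing residues are cysteine (–SH) and methionine (–S–CH₃).
Matching residues: Cys2, Cys18, Met20, Met21, Cys24, Met29, Cys32.

7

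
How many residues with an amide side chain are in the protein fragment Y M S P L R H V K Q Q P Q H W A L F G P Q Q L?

5

The amide-side-chain residues are Asn (N) and Gln (Q).
Matching residues: Q10, Q11, Q13, Q21, Q22.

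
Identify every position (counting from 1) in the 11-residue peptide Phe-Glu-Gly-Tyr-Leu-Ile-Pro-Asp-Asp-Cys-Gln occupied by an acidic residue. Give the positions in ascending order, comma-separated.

Aspartate (D) and glutamate (E) have carboxylic-acid side chains and are the acidic amino acids.
Matching residues: Glu2, Asp8, Asp9.

2, 8, 9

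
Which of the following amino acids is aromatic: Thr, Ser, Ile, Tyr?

Tyr

F, W, and Y each carry an aromatic ring on the side chain.
Of the listed options, only Tyr belongs to this group.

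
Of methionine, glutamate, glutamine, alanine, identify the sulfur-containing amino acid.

methionine

Cysteine (C, thiol) and methionine (M, thioether) are the two sulfur-containing amino acids.
Of the listed options, only methionine belongs to this group.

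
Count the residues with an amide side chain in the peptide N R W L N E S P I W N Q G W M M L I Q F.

5

Only N (asparagine) and Q (glutamine) carry a side-chain carboxamide.
Matching residues: N1, N5, N11, Q12, Q19.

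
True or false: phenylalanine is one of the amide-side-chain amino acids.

Only N (asparagine) and Q (glutamine) carry a side-chain carboxamide.
Phenylalanine is not in this group.

False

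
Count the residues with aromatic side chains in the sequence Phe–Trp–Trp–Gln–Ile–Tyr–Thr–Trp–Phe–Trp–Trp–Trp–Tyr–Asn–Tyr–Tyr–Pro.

The aromatic amino acids are Phe (F, benzyl), Trp (W, indole), and Tyr (Y, phenol).
Matching residues: Phe1, Trp2, Trp3, Tyr6, Trp8, Phe9, Trp10, Trp11, Trp12, Tyr13, Tyr15, Tyr16.

12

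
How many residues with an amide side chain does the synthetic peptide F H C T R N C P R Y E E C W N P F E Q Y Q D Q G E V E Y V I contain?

Only N (asparagine) and Q (glutamine) carry a side-chain carboxamide.
Matching residues: N6, N15, Q19, Q21, Q23.

5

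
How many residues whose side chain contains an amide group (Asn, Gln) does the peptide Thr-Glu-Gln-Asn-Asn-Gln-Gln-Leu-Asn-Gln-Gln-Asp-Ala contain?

8

Matching residues: Gln3, Asn4, Asn5, Gln6, Gln7, Asn9, Gln10, Gln11.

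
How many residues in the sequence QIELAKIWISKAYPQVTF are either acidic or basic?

3

Acidic: D, E. Basic: H, K, R.
Acidic residues here: E3 (1).
Basic residues here: K6, K11 (2).
The two groups share no amino acid, so total = 1 + 2 = 3.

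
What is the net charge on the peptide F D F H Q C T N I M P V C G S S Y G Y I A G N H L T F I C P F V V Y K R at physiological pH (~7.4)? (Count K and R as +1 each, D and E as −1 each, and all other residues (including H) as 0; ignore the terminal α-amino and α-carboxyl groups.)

+1

Positive (K, R): K35, R36 → +2.
Negative (D, E): D2 → −1.
Net charge = (+2) + (−1) = +1.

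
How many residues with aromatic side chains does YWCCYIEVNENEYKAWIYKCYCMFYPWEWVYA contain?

12

F, W, and Y each carry an aromatic ring on the side chain.
Matching residues: Y1, W2, Y5, Y13, W16, Y18, Y21, F24, Y25, W27, W29, Y31.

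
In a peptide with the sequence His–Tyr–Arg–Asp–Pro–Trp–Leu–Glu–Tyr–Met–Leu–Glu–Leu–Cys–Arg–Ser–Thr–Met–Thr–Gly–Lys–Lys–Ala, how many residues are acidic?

3

Aspartate (D) and glutamate (E) have carboxylic-acid side chains and are the acidic amino acids.
Matching residues: Asp4, Glu8, Glu12.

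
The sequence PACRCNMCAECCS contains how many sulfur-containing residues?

Cysteine (C, thiol) and methionine (M, thioether) are the two sulfur-containing amino acids.
Matching residues: C3, C5, M7, C8, C11, C12.

6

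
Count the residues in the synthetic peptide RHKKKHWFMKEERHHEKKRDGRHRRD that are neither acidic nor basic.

Acidic: D, E. Basic: K, R, H. All other residues are neither.
Matching residues: W7, F8, M9, G21.

4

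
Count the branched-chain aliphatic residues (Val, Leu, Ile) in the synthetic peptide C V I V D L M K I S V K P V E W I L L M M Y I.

11

Matching residues: V2, I3, V4, L6, I9, V11, V14, I17, L18, L19, I23.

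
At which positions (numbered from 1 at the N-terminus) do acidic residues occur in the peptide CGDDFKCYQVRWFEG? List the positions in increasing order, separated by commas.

3, 4, 14

Only D (aspartate) and E (glutamate) carry a side-chain carboxylic acid.
Matching residues: D3, D4, E14.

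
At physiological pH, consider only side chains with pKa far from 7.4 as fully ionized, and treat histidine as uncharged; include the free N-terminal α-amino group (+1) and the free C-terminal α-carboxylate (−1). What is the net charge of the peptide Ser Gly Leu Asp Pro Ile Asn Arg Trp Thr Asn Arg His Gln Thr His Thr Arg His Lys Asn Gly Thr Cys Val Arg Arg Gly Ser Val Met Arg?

+6

Near pH 7.4, K and R contribute +1 each, D and E contribute −1 each, and every other side chain (His included, as stated) is uncharged.
Positive (K, R): Arg8, Arg12, Arg18, Lys20, Arg26, Arg27, Arg32 → +7.
Negative (D, E): Asp4 → −1.
The N-terminus (+1) and C-terminus (−1) cancel.
Net charge = (+7) + (−1) = +6.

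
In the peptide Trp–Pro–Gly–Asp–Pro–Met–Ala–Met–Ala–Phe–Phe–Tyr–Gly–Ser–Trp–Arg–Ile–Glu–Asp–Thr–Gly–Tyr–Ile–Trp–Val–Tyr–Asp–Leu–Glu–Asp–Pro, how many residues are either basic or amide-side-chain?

Basic: H, K, R. Amide-side-chain: N, Q.
Basic residues here: Arg16 (1).
Amide-side-chain residues here: none (0).
The two groups share no amino acid, so total = 1 + 0 = 1.

1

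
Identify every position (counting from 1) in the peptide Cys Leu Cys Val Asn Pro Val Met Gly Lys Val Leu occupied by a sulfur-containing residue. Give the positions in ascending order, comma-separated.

1, 3, 8

The sulfur-bearing residues are cysteine (–SH) and methionine (–S–CH₃).
Matching residues: Cys1, Cys3, Met8.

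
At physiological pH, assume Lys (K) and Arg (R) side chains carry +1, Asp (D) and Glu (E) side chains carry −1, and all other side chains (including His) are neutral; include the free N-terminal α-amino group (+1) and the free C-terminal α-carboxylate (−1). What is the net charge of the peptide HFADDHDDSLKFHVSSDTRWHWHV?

Positive (K, R): K11, R19 → +2.
Negative (D, E): D4, D5, D7, D8, D17 → −5.
The N-terminus (+1) and C-terminus (−1) cancel.
Net charge = (+2) + (−5) = −3.

-3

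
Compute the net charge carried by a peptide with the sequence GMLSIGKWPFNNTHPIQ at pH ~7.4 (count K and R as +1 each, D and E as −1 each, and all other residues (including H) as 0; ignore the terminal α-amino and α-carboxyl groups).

+1

Positive (K, R): K7 → +1.
Negative (D, E): none → −0.
Net charge = (+1) + (−0) = +1.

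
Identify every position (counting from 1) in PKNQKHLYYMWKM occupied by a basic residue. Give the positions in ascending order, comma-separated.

Lysine (K), arginine (R), and histidine (H) have basic, nitrogen-containing side chains.
Matching residues: K2, K5, H6, K12.

2, 5, 6, 12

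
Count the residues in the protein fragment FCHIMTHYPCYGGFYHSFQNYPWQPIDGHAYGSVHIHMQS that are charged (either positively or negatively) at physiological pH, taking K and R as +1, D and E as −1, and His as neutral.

1

Charged side chains at pH ~7.4: K, R (positive); D, E (negative).
Matching residues: D27.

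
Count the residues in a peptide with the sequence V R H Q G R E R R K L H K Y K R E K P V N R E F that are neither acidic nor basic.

9

Acidic: D, E. Basic: K, R, H. All other residues are neither.
Matching residues: V1, Q4, G5, L11, Y14, P19, V20, N21, F24.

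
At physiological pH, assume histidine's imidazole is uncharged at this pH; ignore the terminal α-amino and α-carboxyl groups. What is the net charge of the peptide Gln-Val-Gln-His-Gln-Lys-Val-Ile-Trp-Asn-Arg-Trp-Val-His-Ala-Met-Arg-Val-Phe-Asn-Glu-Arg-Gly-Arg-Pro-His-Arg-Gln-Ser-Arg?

Near pH 7.4, K and R contribute +1 each, D and E contribute −1 each, and every other side chain (His included, as stated) is uncharged.
Positive (K, R): Lys6, Arg11, Arg17, Arg22, Arg24, Arg27, Arg30 → +7.
Negative (D, E): Glu21 → −1.
Net charge = (+7) + (−1) = +6.

+6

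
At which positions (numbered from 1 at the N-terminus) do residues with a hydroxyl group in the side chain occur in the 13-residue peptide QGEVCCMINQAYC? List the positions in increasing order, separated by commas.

The –OH-bearing residues are Ser, Thr (aliphatic alcohols), and Tyr (phenol).
Matching residues: Y12.

12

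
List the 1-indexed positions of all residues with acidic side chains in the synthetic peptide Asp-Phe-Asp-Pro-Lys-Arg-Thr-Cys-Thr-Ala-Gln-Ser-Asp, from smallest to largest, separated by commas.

The acidic residues are Asp (D) and Glu (E), whose side chains end in a carboxylate group.
Matching residues: Asp1, Asp3, Asp13.

1, 3, 13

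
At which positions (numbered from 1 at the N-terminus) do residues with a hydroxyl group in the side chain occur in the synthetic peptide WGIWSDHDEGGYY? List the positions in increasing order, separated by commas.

5, 12, 13

S, T, and Y are the three residues with a side-chain hydroxyl.
Matching residues: S5, Y12, Y13.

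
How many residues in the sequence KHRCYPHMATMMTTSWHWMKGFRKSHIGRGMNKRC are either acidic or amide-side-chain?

1

Acidic: D, E. Amide-side-chain: N, Q.
Acidic residues here: none (0).
Amide-side-chain residues here: N32 (1).
The two groups share no amino acid, so total = 0 + 1 = 1.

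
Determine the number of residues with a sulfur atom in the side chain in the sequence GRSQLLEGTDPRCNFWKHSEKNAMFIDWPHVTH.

2

Only Cys (C) and Met (M) have a sulfur atom in the side chain.
Matching residues: C13, M24.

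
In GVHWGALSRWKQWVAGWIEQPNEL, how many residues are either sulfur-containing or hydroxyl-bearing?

Sulfur-containing: C, M. Hydroxyl-bearing: S, T, Y.
Sulfur-containing residues here: none (0).
Hydroxyl-bearing residues here: S8 (1).
The two groups share no amino acid, so total = 0 + 1 = 1.

1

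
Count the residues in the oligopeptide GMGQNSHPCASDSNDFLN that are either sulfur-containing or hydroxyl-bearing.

5

Sulfur-containing: C, M. Hydroxyl-bearing: S, T, Y.
Sulfur-containing residues here: M2, C9 (2).
Hydroxyl-bearing residues here: S6, S11, S13 (3).
The two groups share no amino acid, so total = 2 + 3 = 5.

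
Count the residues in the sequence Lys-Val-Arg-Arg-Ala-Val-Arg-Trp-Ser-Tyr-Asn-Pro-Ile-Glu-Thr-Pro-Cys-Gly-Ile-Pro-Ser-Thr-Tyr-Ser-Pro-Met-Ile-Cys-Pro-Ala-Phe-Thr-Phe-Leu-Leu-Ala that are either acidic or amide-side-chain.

2

Acidic: D, E. Amide-side-chain: N, Q.
Acidic residues here: Glu14 (1).
Amide-side-chain residues here: Asn11 (1).
The two groups share no amino acid, so total = 1 + 1 = 2.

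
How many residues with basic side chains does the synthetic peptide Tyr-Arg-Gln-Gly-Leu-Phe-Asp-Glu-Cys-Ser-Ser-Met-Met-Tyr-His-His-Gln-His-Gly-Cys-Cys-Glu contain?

4

K, R, and H are the three residues with basic side chains (ε-amine, guanidinium, and imidazole respectively).
Matching residues: Arg2, His15, His16, His18.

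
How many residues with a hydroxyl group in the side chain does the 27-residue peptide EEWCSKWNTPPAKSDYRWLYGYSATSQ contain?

The –OH-bearing residues are Ser, Thr (aliphatic alcohols), and Tyr (phenol).
Matching residues: S5, T9, S14, Y16, Y20, Y22, S23, T25, S26.

9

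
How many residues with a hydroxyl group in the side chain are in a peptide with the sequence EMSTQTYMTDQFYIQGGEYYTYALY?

Serine (S), threonine (T), and tyrosine (Y) each carry a hydroxyl group on the side chain.
Matching residues: S3, T4, T6, Y7, T9, Y13, Y19, Y20, T21, Y22, Y25.

11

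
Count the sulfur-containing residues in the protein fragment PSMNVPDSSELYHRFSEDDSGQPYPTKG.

Only Cys (C) and Met (M) have a sulfur atom in the side chain.
Matching residues: M3.

1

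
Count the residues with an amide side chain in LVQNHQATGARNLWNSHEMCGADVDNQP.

The amide-side-chain residues are Asn (N) and Gln (Q).
Matching residues: Q3, N4, Q6, N12, N15, N26, Q27.

7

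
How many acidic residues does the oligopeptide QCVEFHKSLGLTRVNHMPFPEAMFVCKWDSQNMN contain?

Aspartate (D) and glutamate (E) have carboxylic-acid side chains and are the acidic amino acids.
Matching residues: E4, E21, D29.

3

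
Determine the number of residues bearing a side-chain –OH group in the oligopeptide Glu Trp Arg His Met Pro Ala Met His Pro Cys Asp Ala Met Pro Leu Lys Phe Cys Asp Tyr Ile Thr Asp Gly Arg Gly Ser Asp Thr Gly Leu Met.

S, T, and Y are the three residues with a side-chain hydroxyl.
Matching residues: Tyr21, Thr23, Ser28, Thr30.

4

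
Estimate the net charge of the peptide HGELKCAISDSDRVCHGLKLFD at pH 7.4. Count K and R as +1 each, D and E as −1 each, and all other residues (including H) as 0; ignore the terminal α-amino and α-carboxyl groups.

Positive (K, R): K5, R13, K19 → +3.
Negative (D, E): E3, D10, D12, D22 → −4.
Net charge = (+3) + (−4) = −1.

-1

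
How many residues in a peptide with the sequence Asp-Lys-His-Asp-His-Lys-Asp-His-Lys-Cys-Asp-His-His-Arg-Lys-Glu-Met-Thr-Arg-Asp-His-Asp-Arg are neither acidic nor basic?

Acidic: D, E. Basic: K, R, H. All other residues are neither.
Matching residues: Cys10, Met17, Thr18.

3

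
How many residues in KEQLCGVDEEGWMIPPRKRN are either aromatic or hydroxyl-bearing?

1

Aromatic: F, W, Y. Hydroxyl-bearing: S, T, Y.
Aromatic residues here: W12 (1).
Hydroxyl-bearing residues here: none (0).
(Y belongs to both groups, but none appear in this sequence.) Total = 1 + 0 = 1.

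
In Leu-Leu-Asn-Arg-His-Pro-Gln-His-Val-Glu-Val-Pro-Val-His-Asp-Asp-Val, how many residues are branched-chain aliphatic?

Valine (V), leucine (L), and isoleucine (I) are the branched-chain amino acids.
Matching residues: Leu1, Leu2, Val9, Val11, Val13, Val17.

6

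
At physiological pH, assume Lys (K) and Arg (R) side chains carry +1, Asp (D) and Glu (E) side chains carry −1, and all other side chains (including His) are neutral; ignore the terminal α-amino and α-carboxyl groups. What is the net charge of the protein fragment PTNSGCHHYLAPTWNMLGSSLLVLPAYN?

Positive (K, R): none → +0.
Negative (D, E): none → −0.
Net charge = (+0) + (−0) = 0.

0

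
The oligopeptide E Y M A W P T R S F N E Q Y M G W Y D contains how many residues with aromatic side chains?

6

The aromatic amino acids are Phe (F, benzyl), Trp (W, indole), and Tyr (Y, phenol).
Matching residues: Y2, W5, F10, Y14, W17, Y18.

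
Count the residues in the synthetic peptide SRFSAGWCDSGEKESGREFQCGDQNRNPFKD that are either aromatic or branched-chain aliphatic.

Aromatic: F, W, Y. Branched-chain aliphatic: I, L, V.
Aromatic residues here: F3, W7, F19, F29 (4).
Branched-chain aliphatic residues here: none (0).
The two groups share no amino acid, so total = 4 + 0 = 4.

4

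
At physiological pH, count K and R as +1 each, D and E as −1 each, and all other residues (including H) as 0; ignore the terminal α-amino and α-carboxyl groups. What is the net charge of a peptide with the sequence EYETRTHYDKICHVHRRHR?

Positive (K, R): R5, K10, R16, R17, R19 → +5.
Negative (D, E): E1, E3, D9 → −3.
Net charge = (+5) + (−3) = +2.

+2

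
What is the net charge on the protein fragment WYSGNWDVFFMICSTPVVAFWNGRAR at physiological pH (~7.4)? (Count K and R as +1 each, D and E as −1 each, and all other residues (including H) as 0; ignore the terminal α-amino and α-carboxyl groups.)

Positive (K, R): R24, R26 → +2.
Negative (D, E): D7 → −1.
Net charge = (+2) + (−1) = +1.

+1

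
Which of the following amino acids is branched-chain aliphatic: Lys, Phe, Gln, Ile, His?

V, L, and I make up the branched-chain aliphatic group.
Of the listed options, only Ile belongs to this group.

Ile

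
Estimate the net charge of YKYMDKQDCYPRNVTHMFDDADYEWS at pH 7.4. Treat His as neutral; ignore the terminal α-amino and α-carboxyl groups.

-3

The side chains ionized at physiological pH are Lys/Arg (+1) and Asp/Glu (−1); with His treated as neutral, nothing else contributes.
Positive (K, R): K2, K6, R12 → +3.
Negative (D, E): D5, D8, D19, D20, D22, E24 → −6.
Net charge = (+3) + (−6) = −3.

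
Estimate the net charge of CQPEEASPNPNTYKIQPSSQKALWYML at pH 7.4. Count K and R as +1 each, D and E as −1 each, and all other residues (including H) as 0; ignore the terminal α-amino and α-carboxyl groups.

Positive (K, R): K14, K21 → +2.
Negative (D, E): E4, E5 → −2.
Net charge = (+2) + (−2) = 0.

0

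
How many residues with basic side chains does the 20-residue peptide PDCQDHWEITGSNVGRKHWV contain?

The basic amino acids are Lys (K), Arg (R), and His (H).
Matching residues: H6, R16, K17, H18.

4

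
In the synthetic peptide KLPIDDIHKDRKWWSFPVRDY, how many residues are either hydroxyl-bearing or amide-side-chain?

Hydroxyl-bearing: S, T, Y. Amide-side-chain: N, Q.
Hydroxyl-bearing residues here: S15, Y21 (2).
Amide-side-chain residues here: none (0).
The two groups share no amino acid, so total = 2 + 0 = 2.

2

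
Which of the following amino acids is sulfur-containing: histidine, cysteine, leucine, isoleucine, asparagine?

Only Cys (C) and Met (M) have a sulfur atom in the side chain.
Of the listed options, only cysteine belongs to this group.

cysteine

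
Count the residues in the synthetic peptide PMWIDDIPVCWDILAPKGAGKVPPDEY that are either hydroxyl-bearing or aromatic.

Hydroxyl-bearing: S, T, Y. Aromatic: F, W, Y.
Hydroxyl-bearing residues here: Y27 (1).
Aromatic residues here: W3, W11, Y27 (3).
Y is in both groups, so the 1 Y residue must not be double-counted.
Total = 1 + 3 − 1 = 3.

3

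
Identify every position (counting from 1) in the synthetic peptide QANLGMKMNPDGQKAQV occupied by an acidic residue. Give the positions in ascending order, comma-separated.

The acidic residues are Asp (D) and Glu (E), whose side chains end in a carboxylate group.
Matching residues: D11.

11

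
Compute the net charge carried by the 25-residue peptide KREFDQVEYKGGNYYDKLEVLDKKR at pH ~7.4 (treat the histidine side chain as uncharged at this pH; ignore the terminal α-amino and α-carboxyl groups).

At pH ~7.4 the Lys and Arg side chains are protonated (+1), the Asp and Glu side chains are deprotonated (−1), and with His taken as neutral all other side chains carry no charge.
Positive (K, R): K1, R2, K10, K17, K23, K24, R25 → +7.
Negative (D, E): E3, D5, E8, D16, E19, D22 → −6.
Net charge = (+7) + (−6) = +1.

+1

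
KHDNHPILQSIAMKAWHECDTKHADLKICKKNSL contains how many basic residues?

Lysine (K), arginine (R), and histidine (H) have basic, nitrogen-containing side chains.
Matching residues: K1, H2, H5, K14, H17, K22, H23, K27, K30, K31.

10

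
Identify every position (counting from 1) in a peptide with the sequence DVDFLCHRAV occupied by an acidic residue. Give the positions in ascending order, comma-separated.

1, 3

The acidic residues are Asp (D) and Glu (E), whose side chains end in a carboxylate group.
Matching residues: D1, D3.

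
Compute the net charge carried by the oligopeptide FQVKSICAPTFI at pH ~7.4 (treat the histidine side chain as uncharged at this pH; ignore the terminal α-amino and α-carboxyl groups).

The side chains ionized at physiological pH are Lys/Arg (+1) and Asp/Glu (−1); with His treated as neutral, nothing else contributes.
Positive (K, R): K4 → +1.
Negative (D, E): none → −0.
Net charge = (+1) + (−0) = +1.

+1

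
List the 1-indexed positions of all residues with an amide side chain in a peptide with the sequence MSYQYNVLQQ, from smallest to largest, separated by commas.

4, 6, 9, 10

The amide-side-chain residues are Asn (N) and Gln (Q).
Matching residues: Q4, N6, Q9, Q10.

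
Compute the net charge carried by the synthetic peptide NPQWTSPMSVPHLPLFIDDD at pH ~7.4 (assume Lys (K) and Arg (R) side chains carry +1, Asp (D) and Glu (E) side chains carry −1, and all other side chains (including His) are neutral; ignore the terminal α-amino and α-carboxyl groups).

-3

Positive (K, R): none → +0.
Negative (D, E): D18, D19, D20 → −3.
Net charge = (+0) + (−3) = −3.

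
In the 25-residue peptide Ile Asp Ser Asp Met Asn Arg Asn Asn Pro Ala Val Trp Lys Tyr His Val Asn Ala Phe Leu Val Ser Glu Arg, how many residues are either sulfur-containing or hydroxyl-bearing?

4

Sulfur-containing: C, M. Hydroxyl-bearing: S, T, Y.
Sulfur-containing residues here: Met5 (1).
Hydroxyl-bearing residues here: Ser3, Tyr15, Ser23 (3).
The two groups share no amino acid, so total = 1 + 3 = 4.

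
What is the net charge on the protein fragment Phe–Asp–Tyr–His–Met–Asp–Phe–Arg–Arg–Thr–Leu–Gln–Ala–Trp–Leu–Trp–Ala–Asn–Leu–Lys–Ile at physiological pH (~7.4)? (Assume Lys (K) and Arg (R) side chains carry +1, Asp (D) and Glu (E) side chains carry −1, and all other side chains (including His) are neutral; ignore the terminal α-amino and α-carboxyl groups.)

Positive (K, R): Arg8, Arg9, Lys20 → +3.
Negative (D, E): Asp2, Asp6 → −2.
Net charge = (+3) + (−2) = +1.

+1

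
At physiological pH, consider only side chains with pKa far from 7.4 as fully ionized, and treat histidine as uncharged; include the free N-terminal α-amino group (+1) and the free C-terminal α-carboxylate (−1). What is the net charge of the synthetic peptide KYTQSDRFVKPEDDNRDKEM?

-1

At pH ~7.4 the Lys and Arg side chains are protonated (+1), the Asp and Glu side chains are deprotonated (−1), and with His taken as neutral all other side chains carry no charge.
Positive (K, R): K1, R7, K10, R16, K18 → +5.
Negative (D, E): D6, E12, D13, D14, D17, E19 → −6.
The N-terminus (+1) and C-terminus (−1) cancel.
Net charge = (+5) + (−6) = −1.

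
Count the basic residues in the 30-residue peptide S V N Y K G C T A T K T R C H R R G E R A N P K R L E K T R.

The basic amino acids are Lys (K), Arg (R), and His (H).
Matching residues: K5, K11, R13, H15, R16, R17, R20, K24, R25, K28, R30.

11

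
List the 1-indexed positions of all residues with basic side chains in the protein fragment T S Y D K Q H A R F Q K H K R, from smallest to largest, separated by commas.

Lysine (K), arginine (R), and histidine (H) have basic, nitrogen-containing side chains.
Matching residues: K5, H7, R9, K12, H13, K14, R15.

5, 7, 9, 12, 13, 14, 15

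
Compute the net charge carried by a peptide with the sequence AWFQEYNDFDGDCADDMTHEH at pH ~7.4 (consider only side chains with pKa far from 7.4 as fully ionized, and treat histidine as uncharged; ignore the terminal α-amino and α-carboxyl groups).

-7

At pH ~7.4 the Lys and Arg side chains are protonated (+1), the Asp and Glu side chains are deprotonated (−1), and with His taken as neutral all other side chains carry no charge.
Positive (K, R): none → +0.
Negative (D, E): E5, D8, D10, D12, D15, D16, E20 → −7.
Net charge = (+0) + (−7) = −7.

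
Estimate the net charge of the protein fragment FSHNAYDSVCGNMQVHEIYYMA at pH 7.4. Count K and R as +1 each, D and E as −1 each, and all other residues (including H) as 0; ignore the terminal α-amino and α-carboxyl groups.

-2

Positive (K, R): none → +0.
Negative (D, E): D7, E17 → −2.
Net charge = (+0) + (−2) = −2.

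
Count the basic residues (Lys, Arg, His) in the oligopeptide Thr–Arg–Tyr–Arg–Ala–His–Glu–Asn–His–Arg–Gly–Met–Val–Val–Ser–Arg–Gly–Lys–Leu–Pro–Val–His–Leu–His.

Matching residues: Arg2, Arg4, His6, His9, Arg10, Arg16, Lys18, His22, His24.

9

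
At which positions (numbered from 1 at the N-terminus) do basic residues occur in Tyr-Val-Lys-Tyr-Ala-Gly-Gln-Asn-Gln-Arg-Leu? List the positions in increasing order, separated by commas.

The basic amino acids are Lys (K), Arg (R), and His (H).
Matching residues: Lys3, Arg10.

3, 10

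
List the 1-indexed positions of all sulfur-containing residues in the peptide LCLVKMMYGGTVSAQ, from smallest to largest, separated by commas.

Cysteine (C, thiol) and methionine (M, thioether) are the two sulfur-containing amino acids.
Matching residues: C2, M6, M7.

2, 6, 7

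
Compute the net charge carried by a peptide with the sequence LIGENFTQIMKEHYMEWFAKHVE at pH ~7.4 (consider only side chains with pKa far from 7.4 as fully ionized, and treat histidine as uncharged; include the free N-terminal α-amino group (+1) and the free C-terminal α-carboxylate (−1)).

The side chains ionized at physiological pH are Lys/Arg (+1) and Asp/Glu (−1); with His treated as neutral, nothing else contributes.
Positive (K, R): K11, K20 → +2.
Negative (D, E): E4, E12, E16, E23 → −4.
The N-terminus (+1) and C-terminus (−1) cancel.
Net charge = (+2) + (−4) = −2.

-2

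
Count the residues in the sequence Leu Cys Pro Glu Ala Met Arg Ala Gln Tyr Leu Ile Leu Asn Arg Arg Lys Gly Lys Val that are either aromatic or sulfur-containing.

Aromatic: F, W, Y. Sulfur-containing: C, M.
Aromatic residues here: Tyr10 (1).
Sulfur-containing residues here: Cys2, Met6 (2).
The two groups share no amino acid, so total = 1 + 2 = 3.

3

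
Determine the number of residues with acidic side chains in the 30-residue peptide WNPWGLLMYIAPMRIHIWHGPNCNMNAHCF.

The acidic residues are Asp (D) and Glu (E), whose side chains end in a carboxylate group.
None of the 30 residues belong to this group.

0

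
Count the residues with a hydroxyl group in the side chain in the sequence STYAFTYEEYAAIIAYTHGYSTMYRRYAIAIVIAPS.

14

S, T, and Y are the three residues with a side-chain hydroxyl.
Matching residues: S1, T2, Y3, T6, Y7, Y10, Y16, T17, Y20, S21, T22, Y24, Y27, S36.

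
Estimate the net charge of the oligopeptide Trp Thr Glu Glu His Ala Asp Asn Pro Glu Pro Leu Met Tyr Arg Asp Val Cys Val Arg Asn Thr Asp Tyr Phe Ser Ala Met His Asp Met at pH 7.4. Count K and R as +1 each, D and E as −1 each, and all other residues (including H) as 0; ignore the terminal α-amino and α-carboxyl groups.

Positive (K, R): Arg15, Arg20 → +2.
Negative (D, E): Glu3, Glu4, Asp7, Glu10, Asp16, Asp23, Asp30 → −7.
Net charge = (+2) + (−7) = −5.

-5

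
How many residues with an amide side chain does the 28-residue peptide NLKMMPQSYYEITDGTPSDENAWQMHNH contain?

Only N (asparagine) and Q (glutamine) carry a side-chain carboxamide.
Matching residues: N1, Q7, N21, Q24, N27.

5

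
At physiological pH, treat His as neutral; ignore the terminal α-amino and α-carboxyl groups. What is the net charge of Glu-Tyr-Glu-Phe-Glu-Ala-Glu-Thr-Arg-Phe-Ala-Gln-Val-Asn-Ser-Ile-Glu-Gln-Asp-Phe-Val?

-5

The side chains ionized at physiological pH are Lys/Arg (+1) and Asp/Glu (−1); with His treated as neutral, nothing else contributes.
Positive (K, R): Arg9 → +1.
Negative (D, E): Glu1, Glu3, Glu5, Glu7, Glu17, Asp19 → −6.
Net charge = (+1) + (−6) = −5.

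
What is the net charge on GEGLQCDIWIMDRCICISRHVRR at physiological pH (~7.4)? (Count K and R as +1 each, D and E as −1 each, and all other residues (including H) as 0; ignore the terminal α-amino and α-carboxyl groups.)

+1

Positive (K, R): R13, R19, R22, R23 → +4.
Negative (D, E): E2, D7, D12 → −3.
Net charge = (+4) + (−3) = +1.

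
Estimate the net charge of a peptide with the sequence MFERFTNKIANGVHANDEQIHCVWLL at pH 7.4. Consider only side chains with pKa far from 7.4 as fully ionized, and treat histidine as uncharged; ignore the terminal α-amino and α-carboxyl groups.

Near pH 7.4, K and R contribute +1 each, D and E contribute −1 each, and every other side chain (His included, as stated) is uncharged.
Positive (K, R): R4, K8 → +2.
Negative (D, E): E3, D17, E18 → −3.
Net charge = (+2) + (−3) = −1.

-1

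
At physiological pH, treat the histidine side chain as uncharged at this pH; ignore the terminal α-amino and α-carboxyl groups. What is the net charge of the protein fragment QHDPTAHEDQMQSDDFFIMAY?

At pH ~7.4 the Lys and Arg side chains are protonated (+1), the Asp and Glu side chains are deprotonated (−1), and with His taken as neutral all other side chains carry no charge.
Positive (K, R): none → +0.
Negative (D, E): D3, E8, D9, D14, D15 → −5.
Net charge = (+0) + (−5) = −5.

-5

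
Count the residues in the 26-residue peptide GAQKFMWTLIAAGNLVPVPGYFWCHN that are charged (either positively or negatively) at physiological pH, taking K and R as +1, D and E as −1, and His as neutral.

1

Charged side chains at pH ~7.4: K, R (positive); D, E (negative).
Matching residues: K4.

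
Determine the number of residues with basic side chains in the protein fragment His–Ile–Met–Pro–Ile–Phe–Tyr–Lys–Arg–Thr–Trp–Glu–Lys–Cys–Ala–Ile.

Lysine (K), arginine (R), and histidine (H) have basic, nitrogen-containing side chains.
Matching residues: His1, Lys8, Arg9, Lys13.

4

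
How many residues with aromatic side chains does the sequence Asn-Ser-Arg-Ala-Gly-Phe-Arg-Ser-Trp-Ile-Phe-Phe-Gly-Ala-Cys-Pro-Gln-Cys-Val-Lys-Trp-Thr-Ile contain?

Phenylalanine (F), tryptophan (W), and tyrosine (Y) have aromatic ring side chains.
Matching residues: Phe6, Trp9, Phe11, Phe12, Trp21.

5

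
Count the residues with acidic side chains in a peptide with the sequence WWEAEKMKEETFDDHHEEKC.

8

Aspartate (D) and glutamate (E) have carboxylic-acid side chains and are the acidic amino acids.
Matching residues: E3, E5, E9, E10, D13, D14, E17, E18.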